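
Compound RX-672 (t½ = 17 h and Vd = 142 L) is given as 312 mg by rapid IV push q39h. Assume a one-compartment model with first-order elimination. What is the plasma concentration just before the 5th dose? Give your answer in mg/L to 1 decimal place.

0.6 mg/L

f = (1/2)^(τ/t½) = (1/2)^(39/17) ≈ 0.2039.
C₀ = D/Vd = 312/142 ≈ 2.197 mg/L.
Before the 5th dose, 4 doses have been given. Superposition: Cmin = C₀·(f + f² + … + f^4).
≈ 2.197 × (0.2039 + 0.0416 + 0.0085 + 0.0017) ≈ 2.197 × 0.2557 ≈ 0.562 mg/L.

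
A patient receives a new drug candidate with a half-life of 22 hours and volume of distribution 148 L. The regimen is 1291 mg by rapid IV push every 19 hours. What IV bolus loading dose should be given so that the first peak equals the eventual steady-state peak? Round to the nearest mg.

2866 mg

f = (1/2)^(19/22) ≈ 0.549566; accumulation ratio R = 1/(1−f) ≈ 2.22008.
Loading dose to hit Cmax,ss on first dose: D_load = D_maint·R ≈ 1291 × 2.22008 ≈ 2866.12 mg.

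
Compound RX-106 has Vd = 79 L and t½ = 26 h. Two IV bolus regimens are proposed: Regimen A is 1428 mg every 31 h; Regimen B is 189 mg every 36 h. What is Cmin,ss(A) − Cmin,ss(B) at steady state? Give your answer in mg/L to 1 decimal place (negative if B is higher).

Regimen A: f = (1/2)^(31/26) ≈ 0.4376; Cmin,ss = (1428/79)·f/(1−f) ≈ 14.065 mg/L.
Regimen B: f = (1/2)^(36/26) ≈ 0.3830; Cmin,ss = (189/79)·f/(1−f) ≈ 1.485 mg/L.
Difference ≈ 14.065 − 1.485 ≈ 12.580 mg/L.

12.6 mg/L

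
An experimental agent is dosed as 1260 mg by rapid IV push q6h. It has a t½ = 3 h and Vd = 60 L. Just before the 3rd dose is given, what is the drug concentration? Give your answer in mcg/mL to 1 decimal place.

f = (1/2)^(τ/t½) = (1/2)^(6/3) ≈ 0.2500.
C₀ = D/Vd = 1260/60 ≈ 21.000 mcg/mL.
Before the 3rd dose, 2 doses have been given. Superposition: Cmin = C₀·(f + f²).
≈ 21.000 × (0.2500 + 0.0625) ≈ 21.000 × 0.3125 ≈ 6.562 mcg/mL.

6.6 mcg/mL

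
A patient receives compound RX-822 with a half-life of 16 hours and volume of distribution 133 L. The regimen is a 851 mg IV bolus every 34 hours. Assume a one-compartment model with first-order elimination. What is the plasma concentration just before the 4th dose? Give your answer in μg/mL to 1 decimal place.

1.9 μg/mL

f = (1/2)^(τ/t½) = (1/2)^(34/16) ≈ 0.2293.
C₀ = D/Vd = 851/133 ≈ 6.398 μg/mL.
Before the 4th dose, 3 doses have been given. Superposition: Cmin = C₀·(f + f² + … + f^3).
≈ 6.398 × (0.2293 + 0.0526 + 0.0121) ≈ 6.398 × 0.2940 ≈ 1.881 μg/mL.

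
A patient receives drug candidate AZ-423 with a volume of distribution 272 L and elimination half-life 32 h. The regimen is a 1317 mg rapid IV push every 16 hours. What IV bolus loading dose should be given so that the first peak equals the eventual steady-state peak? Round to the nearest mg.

f = (1/2)^(16/32) ≈ 0.707107; accumulation ratio R = 1/(1−f) ≈ 3.41422.
Loading dose to hit Cmax,ss on first dose: D_load = D_maint·R ≈ 1317 × 3.41422 ≈ 4496.53 mg.

4497 mg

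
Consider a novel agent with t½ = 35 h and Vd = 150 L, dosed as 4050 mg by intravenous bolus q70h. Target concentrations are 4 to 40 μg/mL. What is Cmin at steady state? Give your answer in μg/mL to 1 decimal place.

The dosing interval is 2 half-lives, so f = 2^(−2) = 0.25.
Accumulation ratio R = 1/(1 − f) = 1/0.75 = 4/3.
Single-dose peak C₀ = D/Vd = 4050/150 = 27 μg/mL.
Steady-state peak Cmax,ss = C₀·R = 27 × 4/3 ≈ 36.000 μg/mL.
Steady-state trough Cmin,ss = Cmax,ss·f ≈ 36.000 × 0.25 ≈ 9.000 μg/mL.
Trough 9.0 μg/mL vs MEC 4 μg/mL: adequate.

9.0 μg/mL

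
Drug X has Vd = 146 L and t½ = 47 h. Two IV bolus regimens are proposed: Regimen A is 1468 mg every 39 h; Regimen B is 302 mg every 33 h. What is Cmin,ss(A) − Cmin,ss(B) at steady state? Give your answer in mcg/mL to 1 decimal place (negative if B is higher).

9.6 mcg/mL

Regimen A: f = (1/2)^(39/47) ≈ 0.5626; Cmin,ss = (1468/146)·f/(1−f) ≈ 12.933 mcg/mL.
Regimen B: f = (1/2)^(33/47) ≈ 0.6147; Cmin,ss = (302/146)·f/(1−f) ≈ 3.300 mcg/mL.
Difference ≈ 12.933 − 3.300 ≈ 9.633 mcg/mL.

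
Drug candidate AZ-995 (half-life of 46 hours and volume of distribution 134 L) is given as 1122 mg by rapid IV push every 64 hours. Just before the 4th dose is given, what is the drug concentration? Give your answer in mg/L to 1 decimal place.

4.9 mg/L

f = (1/2)^(τ/t½) = (1/2)^(64/46) ≈ 0.3812.
C₀ = D/Vd = 1122/134 ≈ 8.373 mg/L.
Before the 4th dose, 3 doses have been given. Superposition: Cmin = C₀·(f + f² + … + f^3).
≈ 8.373 × (0.3812 + 0.1453 + 0.0554) ≈ 8.373 × 0.5819 ≈ 4.872 mg/L.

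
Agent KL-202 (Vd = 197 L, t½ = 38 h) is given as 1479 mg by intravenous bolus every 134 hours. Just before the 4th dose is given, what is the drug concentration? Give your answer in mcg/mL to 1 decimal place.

f = (1/2)^(τ/t½) = (1/2)^(134/38) ≈ 0.0868.
C₀ = D/Vd = 1479/197 ≈ 7.508 mcg/mL.
Before the 4th dose, 3 doses have been given. Superposition: Cmin = C₀·(f + f² + … + f^3).
≈ 7.508 × (0.0868 + 0.0075 + 0.0007) ≈ 7.508 × 0.0950 ≈ 0.713 mcg/mL.

0.7 mcg/mL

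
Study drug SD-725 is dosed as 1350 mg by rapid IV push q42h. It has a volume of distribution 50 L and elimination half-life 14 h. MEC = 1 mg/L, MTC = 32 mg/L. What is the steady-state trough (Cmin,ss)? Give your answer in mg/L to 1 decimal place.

The dosing interval is 3 half-lives, so f = 2^(−3) = 0.125.
Accumulation ratio R = 1/(1 − f) = 1/0.875 = 8/7.
Single-dose peak C₀ = D/Vd = 1350/50 = 27 mg/L.
Steady-state peak Cmax,ss = C₀·R = 27 × 8/7 ≈ 30.857 mg/L.
Steady-state trough Cmin,ss = Cmax,ss·f ≈ 30.857 × 0.125 ≈ 3.857 mg/L.
Trough 3.9 mg/L vs MEC 1 mg/L: adequate.

3.9 mg/L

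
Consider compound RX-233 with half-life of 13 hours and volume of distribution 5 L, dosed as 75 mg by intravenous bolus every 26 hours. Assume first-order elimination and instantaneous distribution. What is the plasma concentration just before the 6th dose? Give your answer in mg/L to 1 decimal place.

5.0 mg/L

f = (1/2)^(τ/t½) = (1/2)^(26/13) ≈ 0.2500.
C₀ = D/Vd = 75/5 ≈ 15.000 mg/L.
Before the 6th dose, 5 doses have been given. Superposition: Cmin = C₀·(f + f² + … + f^5).
≈ 15.000 × (0.2500 + 0.0625 + 0.0156 + 0.0039 + 0.0010) ≈ 15.000 × 0.3330 ≈ 4.995 mg/L.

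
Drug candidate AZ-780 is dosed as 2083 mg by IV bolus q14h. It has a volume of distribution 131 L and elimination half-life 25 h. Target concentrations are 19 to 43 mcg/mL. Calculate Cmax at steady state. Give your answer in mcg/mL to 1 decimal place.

k = ln2/t½ = ln2/25 ≈ 0.027726 h⁻¹; fraction remaining f = e^(−kτ) = e^(−0.027726×14) ≈ 0.6783.
At steady state, accumulation factor R = 1/(1 − e^(−kτ)) ≈ 3.1085.
Single-dose peak C₀ = D/Vd = 2083/131 ≈ 15.901 mcg/mL.
Steady-state peak Cmax,ss = C₀·R ≈ 15.901 × 3.1085 ≈ 49.428 mcg/mL.
Peak 49.4 mcg/mL vs MTC 43 mcg/mL: exceeds toxic threshold.

49.4 mcg/mL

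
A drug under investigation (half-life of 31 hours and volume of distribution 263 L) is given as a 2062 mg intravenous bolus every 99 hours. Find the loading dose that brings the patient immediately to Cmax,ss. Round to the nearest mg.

f = (1/2)^(99/31) ≈ 0.109307; accumulation ratio R = 1/(1−f) ≈ 1.12272.
Loading dose to hit Cmax,ss on first dose: D_load = D_maint·R ≈ 2062 × 1.12272 ≈ 2315.05 mg.

2315 mg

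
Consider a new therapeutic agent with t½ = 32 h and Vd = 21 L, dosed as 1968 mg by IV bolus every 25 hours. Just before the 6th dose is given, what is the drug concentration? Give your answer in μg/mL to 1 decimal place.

f = (1/2)^(τ/t½) = (1/2)^(25/32) ≈ 0.5819.
C₀ = D/Vd = 1968/21 ≈ 93.714 μg/mL.
Before the 6th dose, 5 doses have been given. Superposition: Cmin = C₀·(f + f² + … + f^5).
≈ 93.714 × (0.5819 + 0.3386 + 0.1970 + 0.1147 + 0.0667) ≈ 93.714 × 1.2989 ≈ 121.725 μg/mL.

121.7 μg/mL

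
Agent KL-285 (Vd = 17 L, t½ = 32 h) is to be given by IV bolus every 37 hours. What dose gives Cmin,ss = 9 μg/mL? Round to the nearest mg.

τ/t½ = 37/32 ≈ 1.1562, so f = (1/2)^(37/32) ≈ 0.448677.
Cmin,ss = (D/Vd)·f/(1−f), so D = Cmin,ss·Vd·(1−f)/f.
D = 9 × 17 × (1−f)/f ≈ 9 × 17 × 1.22877 ≈ 188.00 mg.

188 mg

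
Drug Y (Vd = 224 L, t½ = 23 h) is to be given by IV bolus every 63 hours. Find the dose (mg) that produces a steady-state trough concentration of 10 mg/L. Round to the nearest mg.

τ/t½ = 63/23 ≈ 2.7391, so f = (1/2)^(63/23) ≈ 0.149775.
Cmin,ss = (D/Vd)·f/(1−f), so D = Cmin,ss·Vd·(1−f)/f.
D = 10 × 224 × (1−f)/f ≈ 10 × 224 × 5.67668 ≈ 12715.76 mg.

12716 mg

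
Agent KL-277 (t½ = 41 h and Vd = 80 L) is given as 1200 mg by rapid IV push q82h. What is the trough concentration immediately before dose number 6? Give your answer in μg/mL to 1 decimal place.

f = (1/2)^(τ/t½) = (1/2)^(82/41) ≈ 0.2500.
C₀ = D/Vd = 1200/80 ≈ 15.000 μg/mL.
Before the 6th dose, 5 doses have been given. Superposition: Cmin = C₀·(f + f² + … + f^5).
≈ 15.000 × (0.2500 + 0.0625 + 0.0156 + 0.0039 + 0.0010) ≈ 15.000 × 0.3330 ≈ 4.995 μg/mL.

5.0 μg/mL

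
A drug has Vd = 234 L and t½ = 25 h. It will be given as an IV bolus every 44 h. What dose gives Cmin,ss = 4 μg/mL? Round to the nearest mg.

2234 mg

τ/t½ = 44/25 ≈ 1.76, so f = (1/2)^(44/25) ≈ 0.295248.
Cmin,ss = (D/Vd)·f/(1−f), so D = Cmin,ss·Vd·(1−f)/f.
D = 4 × 234 × (1−f)/f ≈ 4 × 234 × 2.38698 ≈ 2234.21 mg.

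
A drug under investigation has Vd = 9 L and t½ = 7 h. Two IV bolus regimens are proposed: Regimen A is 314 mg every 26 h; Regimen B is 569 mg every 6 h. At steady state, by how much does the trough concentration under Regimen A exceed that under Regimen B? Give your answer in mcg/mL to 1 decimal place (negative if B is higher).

-75.0 mcg/mL

Regimen A: f = (1/2)^(26/7) ≈ 0.0762; Cmin,ss = (314/9)·f/(1−f) ≈ 2.878 mcg/mL.
Regimen B: f = (1/2)^(6/7) ≈ 0.5520; Cmin,ss = (569/9)·f/(1−f) ≈ 77.899 mcg/mL.
Difference ≈ 2.878 − 77.899 ≈ -75.021 mcg/mL.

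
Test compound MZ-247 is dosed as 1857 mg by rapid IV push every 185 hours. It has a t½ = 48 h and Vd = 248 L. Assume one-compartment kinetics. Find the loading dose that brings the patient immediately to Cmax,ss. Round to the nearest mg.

f = (1/2)^(185/48) ≈ 0.069148; accumulation ratio R = 1/(1−f) ≈ 1.07428.
Loading dose to hit Cmax,ss on first dose: D_load = D_maint·R ≈ 1857 × 1.07428 ≈ 1994.94 mg.

1995 mg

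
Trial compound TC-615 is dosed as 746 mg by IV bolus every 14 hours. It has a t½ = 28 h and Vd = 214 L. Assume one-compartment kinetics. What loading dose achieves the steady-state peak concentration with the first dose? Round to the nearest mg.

2547 mg

f = (1/2)^(14/28) ≈ 0.707107; accumulation ratio R = 1/(1−f) ≈ 3.41422.
Loading dose to hit Cmax,ss on first dose: D_load = D_maint·R ≈ 746 × 3.41422 ≈ 2547.01 mg.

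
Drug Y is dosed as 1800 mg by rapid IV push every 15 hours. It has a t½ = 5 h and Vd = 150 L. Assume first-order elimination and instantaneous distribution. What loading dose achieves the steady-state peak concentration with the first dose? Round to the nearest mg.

2057 mg

f = (1/2)^(15/5) ≈ 0.125000; accumulation ratio R = 1/(1−f) ≈ 1.14286.
Loading dose to hit Cmax,ss on first dose: D_load = D_maint·R ≈ 1800 × 1.14286 ≈ 2057.15 mg.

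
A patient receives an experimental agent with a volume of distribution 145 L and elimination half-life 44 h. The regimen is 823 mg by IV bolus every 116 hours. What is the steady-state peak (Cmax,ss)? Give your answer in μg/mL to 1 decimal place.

6.8 μg/mL

Over one 116-h interval, 116/44 ≈ 2.6364 half-lives elapse, leaving f ≈ 0.1608 of each dose.
Accumulation ratio R = 1/(1 − f) ≈ 1/0.8392 ≈ 1.1916.
Single-dose peak C₀ = D/Vd = 823/145 ≈ 5.676 μg/mL.
Steady-state peak Cmax,ss = C₀·R ≈ 5.676 × 1.1916 ≈ 6.764 μg/mL.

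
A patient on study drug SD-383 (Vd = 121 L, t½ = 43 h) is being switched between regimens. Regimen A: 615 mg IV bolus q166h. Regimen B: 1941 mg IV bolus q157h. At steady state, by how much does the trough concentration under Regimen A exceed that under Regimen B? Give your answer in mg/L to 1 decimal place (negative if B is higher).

-1.0 mg/L

Regimen A: f = (1/2)^(166/43) ≈ 0.0688; Cmin,ss = (615/121)·f/(1−f) ≈ 0.376 mg/L.
Regimen B: f = (1/2)^(157/43) ≈ 0.0796; Cmin,ss = (1941/121)·f/(1−f) ≈ 1.387 mg/L.
Difference ≈ 0.376 − 1.387 ≈ -1.011 mg/L.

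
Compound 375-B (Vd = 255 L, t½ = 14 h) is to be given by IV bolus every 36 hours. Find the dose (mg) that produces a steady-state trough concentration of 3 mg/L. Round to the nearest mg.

τ/t½ = 36/14 ≈ 2.5714, so f = (1/2)^(36/14) ≈ 0.168238.
Cmin,ss = (D/Vd)·f/(1−f), so D = Cmin,ss·Vd·(1−f)/f.
D = 3 × 255 × (1−f)/f ≈ 3 × 255 × 4.94396 ≈ 3782.13 mg.

3782 mg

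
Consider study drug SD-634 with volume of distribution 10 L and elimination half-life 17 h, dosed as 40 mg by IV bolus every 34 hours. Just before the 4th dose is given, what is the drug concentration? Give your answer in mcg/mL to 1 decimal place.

f = (1/2)^(τ/t½) = (1/2)^(34/17) ≈ 0.2500.
C₀ = D/Vd = 40/10 ≈ 4.000 mcg/mL.
Before the 4th dose, 3 doses have been given. Superposition: Cmin = C₀·(f + f² + … + f^3).
≈ 4.000 × (0.2500 + 0.0625 + 0.0156) ≈ 4.000 × 0.3281 ≈ 1.312 mcg/mL.

1.3 mcg/mL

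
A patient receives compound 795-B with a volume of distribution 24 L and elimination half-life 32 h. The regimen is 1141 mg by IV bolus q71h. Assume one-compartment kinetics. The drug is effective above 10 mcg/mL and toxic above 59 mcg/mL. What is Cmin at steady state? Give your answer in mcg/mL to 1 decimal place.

13.0 mcg/mL

Over one 71-h interval, 71/32 ≈ 2.2188 half-lives elapse, leaving f ≈ 0.2148 of each dose.
Each bolus raises the concentration by D/Vd = 1141/24 ≈ 47.542 mcg/mL.
Steady-state trough Cmin,ss = C₀·f/(1−f) ≈ 47.542 × 0.2148/0.7852 ≈ 13.006 mcg/mL.
Trough 13.0 mcg/mL vs MEC 10 mcg/mL: adequate.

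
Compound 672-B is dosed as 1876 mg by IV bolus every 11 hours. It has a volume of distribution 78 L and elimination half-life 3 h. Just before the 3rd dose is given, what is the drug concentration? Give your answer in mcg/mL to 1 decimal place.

f = (1/2)^(τ/t½) = (1/2)^(11/3) ≈ 0.0787.
C₀ = D/Vd = 1876/78 ≈ 24.051 mcg/mL.
Before the 3rd dose, 2 doses have been given. Superposition: Cmin = C₀·(f + f²).
≈ 24.051 × (0.0787 + 0.0062) ≈ 24.051 × 0.0849 ≈ 2.042 mcg/mL.

2.0 mcg/mL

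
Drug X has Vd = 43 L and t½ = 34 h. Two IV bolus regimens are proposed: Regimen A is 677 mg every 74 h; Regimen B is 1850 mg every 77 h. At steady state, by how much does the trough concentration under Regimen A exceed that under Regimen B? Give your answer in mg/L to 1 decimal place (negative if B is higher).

Regimen A: f = (1/2)^(74/34) ≈ 0.2212; Cmin,ss = (677/43)·f/(1−f) ≈ 4.472 mg/L.
Regimen B: f = (1/2)^(77/34) ≈ 0.2081; Cmin,ss = (1850/43)·f/(1−f) ≈ 11.306 mg/L.
Difference ≈ 4.472 − 11.306 ≈ -6.834 mg/L.

-6.8 mg/L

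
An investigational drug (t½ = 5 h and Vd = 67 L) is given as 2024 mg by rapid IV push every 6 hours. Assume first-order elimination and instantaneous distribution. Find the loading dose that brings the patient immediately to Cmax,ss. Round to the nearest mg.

3584 mg

f = (1/2)^(6/5) ≈ 0.435275; accumulation ratio R = 1/(1−f) ≈ 1.77077.
Loading dose to hit Cmax,ss on first dose: D_load = D_maint·R ≈ 2024 × 1.77077 ≈ 3584.04 mg.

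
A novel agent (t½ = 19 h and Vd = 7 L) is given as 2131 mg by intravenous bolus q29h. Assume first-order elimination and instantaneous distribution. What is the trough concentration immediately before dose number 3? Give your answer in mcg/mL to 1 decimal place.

f = (1/2)^(τ/t½) = (1/2)^(29/19) ≈ 0.3472.
C₀ = D/Vd = 2131/7 ≈ 304.429 mcg/mL.
Before the 3rd dose, 2 doses have been given. Superposition: Cmin = C₀·(f + f²).
≈ 304.429 × (0.3472 + 0.1205) ≈ 304.429 × 0.4677 ≈ 142.381 mcg/mL.

142.4 mcg/mL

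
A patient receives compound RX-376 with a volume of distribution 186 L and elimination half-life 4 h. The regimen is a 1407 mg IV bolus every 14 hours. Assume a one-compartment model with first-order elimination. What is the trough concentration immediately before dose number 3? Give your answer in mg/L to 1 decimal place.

f = (1/2)^(τ/t½) = (1/2)^(14/4) ≈ 0.0884.
C₀ = D/Vd = 1407/186 ≈ 7.565 mg/L.
Before the 3rd dose, 2 doses have been given. Superposition: Cmin = C₀·(f + f²).
≈ 7.565 × (0.0884 + 0.0078) ≈ 7.565 × 0.0962 ≈ 0.728 mg/L.

0.7 mg/L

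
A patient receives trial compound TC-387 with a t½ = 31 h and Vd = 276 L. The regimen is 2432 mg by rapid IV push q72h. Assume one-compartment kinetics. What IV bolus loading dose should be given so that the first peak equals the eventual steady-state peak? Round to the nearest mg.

f = (1/2)^(72/31) ≈ 0.199910; accumulation ratio R = 1/(1−f) ≈ 1.24986.
Loading dose to hit Cmax,ss on first dose: D_load = D_maint·R ≈ 2432 × 1.24986 ≈ 3039.66 mg.

3040 mg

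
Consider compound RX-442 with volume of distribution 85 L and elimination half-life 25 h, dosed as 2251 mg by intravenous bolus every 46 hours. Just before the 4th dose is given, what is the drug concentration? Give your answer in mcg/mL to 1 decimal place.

10.0 mcg/mL

f = (1/2)^(τ/t½) = (1/2)^(46/25) ≈ 0.2793.
C₀ = D/Vd = 2251/85 ≈ 26.482 mcg/mL.
Before the 4th dose, 3 doses have been given. Superposition: Cmin = C₀·(f + f² + … + f^3).
≈ 26.482 × (0.2793 + 0.0780 + 0.0218) ≈ 26.482 × 0.3791 ≈ 10.039 mcg/mL.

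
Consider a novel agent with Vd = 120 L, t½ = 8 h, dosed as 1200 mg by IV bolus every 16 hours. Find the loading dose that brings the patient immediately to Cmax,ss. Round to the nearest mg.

f = (1/2)^(16/8) ≈ 0.250000; accumulation ratio R = 1/(1−f) ≈ 1.33333.
Loading dose to hit Cmax,ss on first dose: D_load = D_maint·R ≈ 1200 × 1.33333 ≈ 1600.00 mg.

1600 mg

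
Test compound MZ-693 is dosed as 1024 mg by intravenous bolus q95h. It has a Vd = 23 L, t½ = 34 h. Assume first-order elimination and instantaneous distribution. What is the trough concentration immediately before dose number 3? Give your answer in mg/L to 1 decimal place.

7.3 mg/L

f = (1/2)^(τ/t½) = (1/2)^(95/34) ≈ 0.1442.
C₀ = D/Vd = 1024/23 ≈ 44.522 mg/L.
Before the 3rd dose, 2 doses have been given. Superposition: Cmin = C₀·(f + f²).
≈ 44.522 × (0.1442 + 0.0208) ≈ 44.522 × 0.1650 ≈ 7.346 mg/L.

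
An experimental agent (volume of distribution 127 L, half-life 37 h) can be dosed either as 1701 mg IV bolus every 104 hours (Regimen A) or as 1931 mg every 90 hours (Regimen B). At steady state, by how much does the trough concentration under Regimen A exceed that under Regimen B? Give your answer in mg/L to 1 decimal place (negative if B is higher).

-1.2 mg/L

Regimen A: f = (1/2)^(104/37) ≈ 0.1425; Cmin,ss = (1701/127)·f/(1−f) ≈ 2.226 mg/L.
Regimen B: f = (1/2)^(90/37) ≈ 0.1853; Cmin,ss = (1931/127)·f/(1−f) ≈ 3.458 mg/L.
Difference ≈ 2.226 − 3.458 ≈ -1.232 mg/L.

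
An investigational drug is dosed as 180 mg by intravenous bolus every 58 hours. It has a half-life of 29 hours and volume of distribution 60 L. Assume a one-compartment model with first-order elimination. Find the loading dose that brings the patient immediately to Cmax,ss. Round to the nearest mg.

240 mg

f = (1/2)^(58/29) ≈ 0.250000; accumulation ratio R = 1/(1−f) ≈ 1.33333.
Loading dose to hit Cmax,ss on first dose: D_load = D_maint·R ≈ 180 × 1.33333 ≈ 240.00 mg.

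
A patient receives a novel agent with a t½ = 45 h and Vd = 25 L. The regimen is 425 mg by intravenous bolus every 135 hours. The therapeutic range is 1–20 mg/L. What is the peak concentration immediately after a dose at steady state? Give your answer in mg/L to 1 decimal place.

19.4 mg/L

The dosing interval is 3 half-lives, so f = 2^(−3) = 0.125.
Accumulation ratio R = 1/(1 − f) = 1/0.875 = 8/7.
Single-dose peak C₀ = D/Vd = 425/25 = 17 mg/L.
Steady-state peak Cmax,ss = C₀·R = 17 × 8/7 ≈ 19.429 mg/L.
Peak 19.4 mg/L vs MTC 20 mg/L: below toxic threshold.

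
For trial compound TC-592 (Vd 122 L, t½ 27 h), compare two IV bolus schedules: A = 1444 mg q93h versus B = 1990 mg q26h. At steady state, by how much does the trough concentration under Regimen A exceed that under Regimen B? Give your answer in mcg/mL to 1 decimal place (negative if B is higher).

Regimen A: f = (1/2)^(93/27) ≈ 0.0919; Cmin,ss = (1444/122)·f/(1−f) ≈ 1.198 mcg/mL.
Regimen B: f = (1/2)^(26/27) ≈ 0.5130; Cmin,ss = (1990/122)·f/(1−f) ≈ 17.182 mcg/mL.
Difference ≈ 1.198 − 17.182 ≈ -15.984 mcg/mL.

-16.0 mcg/mL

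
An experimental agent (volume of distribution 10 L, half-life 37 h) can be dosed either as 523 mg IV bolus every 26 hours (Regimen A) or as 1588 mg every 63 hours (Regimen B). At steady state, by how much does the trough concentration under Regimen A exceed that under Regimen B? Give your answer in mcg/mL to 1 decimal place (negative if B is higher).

12.9 mcg/mL

Regimen A: f = (1/2)^(26/37) ≈ 0.6144; Cmin,ss = (523/10)·f/(1−f) ≈ 83.333 mcg/mL.
Regimen B: f = (1/2)^(63/37) ≈ 0.3072; Cmin,ss = (1588/10)·f/(1−f) ≈ 70.415 mcg/mL.
Difference ≈ 83.333 − 70.415 ≈ 12.918 mcg/mL.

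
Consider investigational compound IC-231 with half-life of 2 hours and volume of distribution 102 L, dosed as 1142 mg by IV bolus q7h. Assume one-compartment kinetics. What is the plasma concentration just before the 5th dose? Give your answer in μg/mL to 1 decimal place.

1.1 μg/mL

f = (1/2)^(τ/t½) = (1/2)^(7/2) ≈ 0.0884.
C₀ = D/Vd = 1142/102 ≈ 11.196 μg/mL.
Before the 5th dose, 4 doses have been given. Superposition: Cmin = C₀·(f + f² + … + f^4).
≈ 11.196 × (0.0884 + 0.0078 + 0.0007 + 0.0001) ≈ 11.196 × 0.0970 ≈ 1.086 μg/mL.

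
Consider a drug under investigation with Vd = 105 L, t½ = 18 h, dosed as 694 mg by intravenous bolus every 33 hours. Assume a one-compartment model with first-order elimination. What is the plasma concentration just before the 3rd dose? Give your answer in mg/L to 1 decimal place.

2.4 mg/L

f = (1/2)^(τ/t½) = (1/2)^(33/18) ≈ 0.2806.
C₀ = D/Vd = 694/105 ≈ 6.610 mg/L.
Before the 3rd dose, 2 doses have been given. Superposition: Cmin = C₀·(f + f²).
≈ 6.610 × (0.2806 + 0.0787) ≈ 6.610 × 0.3593 ≈ 2.375 mg/L.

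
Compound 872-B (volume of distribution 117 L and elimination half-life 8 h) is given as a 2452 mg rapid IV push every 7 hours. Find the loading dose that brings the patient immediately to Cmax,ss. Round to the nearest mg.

f = (1/2)^(7/8) ≈ 0.545254; accumulation ratio R = 1/(1−f) ≈ 2.19903.
Loading dose to hit Cmax,ss on first dose: D_load = D_maint·R ≈ 2452 × 2.19903 ≈ 5392.02 mg.

5392 mg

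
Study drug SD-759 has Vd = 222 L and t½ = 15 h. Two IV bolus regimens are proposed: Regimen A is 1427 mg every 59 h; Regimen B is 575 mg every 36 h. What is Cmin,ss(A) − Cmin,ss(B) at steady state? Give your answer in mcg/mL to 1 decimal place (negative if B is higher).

Regimen A: f = (1/2)^(59/15) ≈ 0.0655; Cmin,ss = (1427/222)·f/(1−f) ≈ 0.451 mcg/mL.
Regimen B: f = (1/2)^(36/15) ≈ 0.1895; Cmin,ss = (575/222)·f/(1−f) ≈ 0.606 mcg/mL.
Difference ≈ 0.451 − 0.606 ≈ -0.155 mcg/mL.

-0.2 mcg/mL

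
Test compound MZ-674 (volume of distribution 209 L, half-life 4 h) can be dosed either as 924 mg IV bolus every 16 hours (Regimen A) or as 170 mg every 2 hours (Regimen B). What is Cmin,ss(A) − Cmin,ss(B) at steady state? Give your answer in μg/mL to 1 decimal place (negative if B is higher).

Regimen A: f = (1/2)^(16/4) ≈ 0.0625; Cmin,ss = (924/209)·f/(1−f) ≈ 0.295 μg/mL.
Regimen B: f = (1/2)^(2/4) ≈ 0.7071; Cmin,ss = (170/209)·f/(1−f) ≈ 1.964 μg/mL.
Difference ≈ 0.295 − 1.964 ≈ -1.669 μg/mL.

-1.7 μg/mL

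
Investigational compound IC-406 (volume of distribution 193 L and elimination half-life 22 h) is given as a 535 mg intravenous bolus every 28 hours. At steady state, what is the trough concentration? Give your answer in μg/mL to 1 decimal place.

2.0 μg/mL

τ/t½ = 28/22 ≈ 1.2727, so fraction remaining f = (1/2)^(28/22) ≈ 0.4139.
Single-dose peak C₀ = D/Vd = 535/193 ≈ 2.772 μg/mL.
Steady-state trough Cmin,ss = C₀·f/(1−f) ≈ 2.772 × 0.4139/0.5861 ≈ 1.958 μg/mL.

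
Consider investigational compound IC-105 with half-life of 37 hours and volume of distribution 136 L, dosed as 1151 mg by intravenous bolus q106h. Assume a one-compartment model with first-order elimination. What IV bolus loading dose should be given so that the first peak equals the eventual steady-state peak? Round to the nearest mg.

f = (1/2)^(106/37) ≈ 0.137274; accumulation ratio R = 1/(1−f) ≈ 1.15912.
Loading dose to hit Cmax,ss on first dose: D_load = D_maint·R ≈ 1151 × 1.15912 ≈ 1334.15 mg.

1334 mg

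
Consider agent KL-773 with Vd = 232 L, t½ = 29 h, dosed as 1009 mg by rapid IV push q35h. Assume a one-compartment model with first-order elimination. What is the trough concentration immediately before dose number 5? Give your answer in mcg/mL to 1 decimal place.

f = (1/2)^(τ/t½) = (1/2)^(35/29) ≈ 0.4332.
C₀ = D/Vd = 1009/232 ≈ 4.349 mcg/mL.
Before the 5th dose, 4 doses have been given. Superposition: Cmin = C₀·(f + f² + … + f^4).
≈ 4.349 × (0.4332 + 0.1877 + 0.0813 + 0.0352) ≈ 4.349 × 0.7374 ≈ 3.207 mcg/mL.

3.2 mcg/mL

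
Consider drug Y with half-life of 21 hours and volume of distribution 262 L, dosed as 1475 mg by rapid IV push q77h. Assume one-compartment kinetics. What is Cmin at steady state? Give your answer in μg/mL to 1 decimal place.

0.5 μg/mL

k = ln2/t½ = ln2/21 ≈ 0.033007 h⁻¹; fraction remaining f = e^(−kτ) = e^(−0.033007×77) ≈ 0.0787.
At steady state, accumulation factor R = 1/(1 − e^(−kτ)) ≈ 1.0854.
Single-dose peak C₀ = D/Vd = 1475/262 ≈ 5.630 μg/mL.
Steady-state peak Cmax,ss = C₀·R ≈ 5.630 × 1.0854 ≈ 6.111 μg/mL.
Steady-state trough Cmin,ss = Cmax,ss·f ≈ 6.111 × 0.0787 ≈ 0.481 μg/mL.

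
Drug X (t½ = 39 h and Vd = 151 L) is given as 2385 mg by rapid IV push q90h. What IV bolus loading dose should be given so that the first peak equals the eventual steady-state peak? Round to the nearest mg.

2989 mg

f = (1/2)^(90/39) ≈ 0.201983; accumulation ratio R = 1/(1−f) ≈ 1.25311.
Loading dose to hit Cmax,ss on first dose: D_load = D_maint·R ≈ 2385 × 1.25311 ≈ 2988.67 mg.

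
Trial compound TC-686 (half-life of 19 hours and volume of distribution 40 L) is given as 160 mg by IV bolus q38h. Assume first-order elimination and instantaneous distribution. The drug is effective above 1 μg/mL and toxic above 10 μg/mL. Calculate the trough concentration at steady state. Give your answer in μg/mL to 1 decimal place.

The dosing interval is 2 half-lives, so f = 2^(−2) = 0.25.
At steady state, R = 1/(1 − 0.25) = 4/3.
Single-dose peak C₀ = D/Vd = 160/40 = 4 μg/mL.
Steady-state peak Cmax,ss = C₀·R = 4 × 4/3 ≈ 5.333 μg/mL.
Steady-state trough Cmin,ss = Cmax,ss·f ≈ 5.333 × 0.25 ≈ 1.333 μg/mL.
Trough 1.3 μg/mL vs MEC 1 μg/mL: adequate.

1.3 μg/mL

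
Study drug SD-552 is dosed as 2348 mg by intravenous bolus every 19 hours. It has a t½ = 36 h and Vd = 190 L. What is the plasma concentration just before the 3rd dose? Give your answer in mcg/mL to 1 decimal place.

f = (1/2)^(τ/t½) = (1/2)^(19/36) ≈ 0.6936.
C₀ = D/Vd = 2348/190 ≈ 12.358 mcg/mL.
Before the 3rd dose, 2 doses have been given. Superposition: Cmin = C₀·(f + f²).
≈ 12.358 × (0.6936 + 0.4811) ≈ 12.358 × 1.1747 ≈ 14.517 mcg/mL.

14.5 mcg/mL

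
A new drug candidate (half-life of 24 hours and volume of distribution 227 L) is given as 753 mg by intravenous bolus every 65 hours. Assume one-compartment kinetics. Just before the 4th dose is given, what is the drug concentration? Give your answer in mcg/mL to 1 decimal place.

0.6 mcg/mL

f = (1/2)^(τ/t½) = (1/2)^(65/24) ≈ 0.1530.
C₀ = D/Vd = 753/227 ≈ 3.317 mcg/mL.
Before the 4th dose, 3 doses have been given. Superposition: Cmin = C₀·(f + f² + … + f^3).
≈ 3.317 × (0.1530 + 0.0234 + 0.0036) ≈ 3.317 × 0.1800 ≈ 0.597 mcg/mL.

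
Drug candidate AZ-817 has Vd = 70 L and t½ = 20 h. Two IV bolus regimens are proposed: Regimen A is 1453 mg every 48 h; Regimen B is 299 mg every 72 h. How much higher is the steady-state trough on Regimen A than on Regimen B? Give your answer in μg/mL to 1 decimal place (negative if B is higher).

4.5 μg/mL

Regimen A: f = (1/2)^(48/20) ≈ 0.1895; Cmin,ss = (1453/70)·f/(1−f) ≈ 4.853 μg/mL.
Regimen B: f = (1/2)^(72/20) ≈ 0.0825; Cmin,ss = (299/70)·f/(1−f) ≈ 0.384 μg/mL.
Difference ≈ 4.853 − 0.384 ≈ 4.469 μg/mL.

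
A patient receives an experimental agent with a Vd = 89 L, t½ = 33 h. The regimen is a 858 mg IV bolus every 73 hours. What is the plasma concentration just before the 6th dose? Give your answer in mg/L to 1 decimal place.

2.7 mg/L

f = (1/2)^(τ/t½) = (1/2)^(73/33) ≈ 0.2158.
C₀ = D/Vd = 858/89 ≈ 9.640 mg/L.
Before the 6th dose, 5 doses have been given. Superposition: Cmin = C₀·(f + f² + … + f^5).
≈ 9.640 × (0.2158 + 0.0466 + 0.0100 + 0.0022 + 0.0005) ≈ 9.640 × 0.2751 ≈ 2.652 mg/L.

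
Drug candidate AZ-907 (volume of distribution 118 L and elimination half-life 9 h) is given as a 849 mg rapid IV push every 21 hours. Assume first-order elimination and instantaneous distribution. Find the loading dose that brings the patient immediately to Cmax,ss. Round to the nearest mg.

f = (1/2)^(21/9) ≈ 0.198425; accumulation ratio R = 1/(1−f) ≈ 1.24754.
Loading dose to hit Cmax,ss on first dose: D_load = D_maint·R ≈ 849 × 1.24754 ≈ 1059.16 mg.

1059 mg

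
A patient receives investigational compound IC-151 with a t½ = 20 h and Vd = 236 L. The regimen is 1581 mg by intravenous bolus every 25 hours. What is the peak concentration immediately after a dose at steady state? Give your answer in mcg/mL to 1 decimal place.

Over one 25-h interval, 25/20 ≈ 1.25 half-lives elapse, leaving f ≈ 0.4204 of each dose.
Accumulation ratio R = 1/(1 − f) ≈ 1/0.5796 ≈ 1.7253.
Single-dose peak C₀ = D/Vd = 1581/236 ≈ 6.699 mcg/mL.
Steady-state peak Cmax,ss = C₀·R ≈ 6.699 × 1.7253 ≈ 11.558 mcg/mL.

11.6 mcg/mL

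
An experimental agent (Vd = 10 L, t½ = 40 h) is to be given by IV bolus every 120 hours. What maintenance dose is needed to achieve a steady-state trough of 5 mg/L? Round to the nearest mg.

350 mg

τ/t½ = 120/40 ≈ 3, so f = (1/2)^(120/40) ≈ 0.125000.
Cmin,ss = (D/Vd)·f/(1−f), so D = Cmin,ss·Vd·(1−f)/f.
D = 5 × 10 × (1−f)/f ≈ 5 × 10 × 7.00000 ≈ 350.00 mg.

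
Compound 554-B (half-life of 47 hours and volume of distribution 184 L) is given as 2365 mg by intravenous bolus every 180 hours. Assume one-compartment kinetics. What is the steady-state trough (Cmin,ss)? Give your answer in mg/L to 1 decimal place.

k = ln2/t½ = ln2/47 ≈ 0.014748 h⁻¹; fraction remaining f = e^(−kτ) = e^(−0.014748×180) ≈ 0.0703.
Each bolus raises the concentration by D/Vd = 2365/184 ≈ 12.853 mg/L.
Steady-state trough Cmin,ss = C₀·f/(1−f) ≈ 12.853 × 0.0703/0.9297 ≈ 0.972 mg/L.

1.0 mg/L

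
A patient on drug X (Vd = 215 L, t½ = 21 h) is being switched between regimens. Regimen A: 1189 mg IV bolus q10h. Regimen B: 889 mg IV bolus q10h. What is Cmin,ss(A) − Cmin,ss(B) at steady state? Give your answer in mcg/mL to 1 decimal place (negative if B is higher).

Regimen A: f = (1/2)^(10/21) ≈ 0.7189; Cmin,ss = (1189/215)·f/(1−f) ≈ 14.143 mcg/mL.
Regimen B: f = (1/2)^(10/21) ≈ 0.7189; Cmin,ss = (889/215)·f/(1−f) ≈ 10.575 mcg/mL.
Difference ≈ 14.143 − 10.575 ≈ 3.568 mcg/mL.

3.6 mcg/mL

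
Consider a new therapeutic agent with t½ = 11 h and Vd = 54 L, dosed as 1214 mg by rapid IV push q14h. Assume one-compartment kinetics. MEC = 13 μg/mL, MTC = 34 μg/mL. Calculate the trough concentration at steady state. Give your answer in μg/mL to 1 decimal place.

15.9 μg/mL

τ/t½ = 14/11 ≈ 1.2727, so fraction remaining f = (1/2)^(14/11) ≈ 0.4139.
Each bolus raises the concentration by D/Vd = 1214/54 ≈ 22.481 μg/mL.
Steady-state trough Cmin,ss = C₀·f/(1−f) ≈ 22.481 × 0.4139/0.5861 ≈ 15.876 μg/mL.
Trough 15.9 μg/mL vs MEC 13 μg/mL: adequate.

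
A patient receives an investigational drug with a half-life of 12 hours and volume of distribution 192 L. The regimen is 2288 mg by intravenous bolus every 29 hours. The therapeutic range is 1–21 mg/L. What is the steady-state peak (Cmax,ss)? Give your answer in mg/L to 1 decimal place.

14.7 mg/L

τ/t½ = 29/12 ≈ 2.4167, so fraction remaining f = (1/2)^(29/12) ≈ 0.1873.
At steady state, accumulation factor R = 1/(1 − e^(−kτ)) ≈ 1.2305.
Single-dose peak C₀ = D/Vd = 2288/192 ≈ 11.917 mg/L.
Cmax,ss = C₀/(1 − f) ≈ 11.917/0.8127 ≈ 14.663 mg/L.
Peak 14.7 mg/L vs MTC 21 mg/L: below toxic threshold.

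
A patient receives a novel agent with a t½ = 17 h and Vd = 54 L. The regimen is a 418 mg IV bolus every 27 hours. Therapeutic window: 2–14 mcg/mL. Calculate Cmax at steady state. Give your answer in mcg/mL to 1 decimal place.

11.6 mcg/mL

τ/t½ = 27/17 ≈ 1.5882, so fraction remaining f = (1/2)^(27/17) ≈ 0.3326.
Accumulation ratio R = 1/(1 − f) ≈ 1/0.6674 ≈ 1.4984.
Each bolus raises the concentration by D/Vd = 418/54 ≈ 7.741 mcg/mL.
Steady-state peak Cmax,ss = C₀·R ≈ 7.741 × 1.4984 ≈ 11.599 mcg/mL.
Peak 11.6 mcg/mL vs MTC 14 mcg/mL: below toxic threshold.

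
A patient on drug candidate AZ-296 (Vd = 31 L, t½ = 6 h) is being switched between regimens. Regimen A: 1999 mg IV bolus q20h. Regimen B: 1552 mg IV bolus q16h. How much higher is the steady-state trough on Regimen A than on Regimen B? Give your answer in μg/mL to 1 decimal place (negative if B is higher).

Regimen A: f = (1/2)^(20/6) ≈ 0.0992; Cmin,ss = (1999/31)·f/(1−f) ≈ 7.101 μg/mL.
Regimen B: f = (1/2)^(16/6) ≈ 0.1575; Cmin,ss = (1552/31)·f/(1−f) ≈ 9.359 μg/mL.
Difference ≈ 7.101 − 9.359 ≈ -2.258 μg/mL.

-2.3 μg/mL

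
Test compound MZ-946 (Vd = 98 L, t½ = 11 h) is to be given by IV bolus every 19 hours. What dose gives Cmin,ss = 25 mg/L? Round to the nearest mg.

τ/t½ = 19/11 ≈ 1.7273, so f = (1/2)^(19/11) ≈ 0.302022.
Cmin,ss = (D/Vd)·f/(1−f), so D = Cmin,ss·Vd·(1−f)/f.
D = 25 × 98 × (1−f)/f ≈ 25 × 98 × 2.31102 ≈ 5662.00 mg.

5662 mg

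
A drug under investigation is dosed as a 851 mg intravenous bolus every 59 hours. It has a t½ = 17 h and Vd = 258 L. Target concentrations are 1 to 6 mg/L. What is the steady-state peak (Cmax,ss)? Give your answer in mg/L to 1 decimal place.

3.6 mg/L

Over one 59-h interval, 59/17 ≈ 3.4706 half-lives elapse, leaving f ≈ 0.0902 of each dose.
At steady state, accumulation factor R = 1/(1 − e^(−kτ)) ≈ 1.0991.
Each bolus raises the concentration by D/Vd = 851/258 ≈ 3.298 mg/L.
Cmax,ss = C₀/(1 − f) ≈ 3.298/0.9098 ≈ 3.625 mg/L.
Peak 3.6 mg/L vs MTC 6 mg/L: below toxic threshold.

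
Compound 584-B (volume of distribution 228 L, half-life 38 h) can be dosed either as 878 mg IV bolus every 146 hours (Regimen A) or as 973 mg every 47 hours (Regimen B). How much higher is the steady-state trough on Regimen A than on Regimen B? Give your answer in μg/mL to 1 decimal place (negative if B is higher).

-2.9 μg/mL

Regimen A: f = (1/2)^(146/38) ≈ 0.0697; Cmin,ss = (878/228)·f/(1−f) ≈ 0.289 μg/mL.
Regimen B: f = (1/2)^(47/38) ≈ 0.4243; Cmin,ss = (973/228)·f/(1−f) ≈ 3.145 μg/mL.
Difference ≈ 0.289 − 3.145 ≈ -2.856 μg/mL.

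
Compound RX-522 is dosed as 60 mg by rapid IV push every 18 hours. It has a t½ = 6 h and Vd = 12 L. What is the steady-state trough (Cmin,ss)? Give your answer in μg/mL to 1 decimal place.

0.7 μg/mL

The dosing interval is 3 half-lives, so f = 2^(−3) = 0.125.
At steady state, R = 1/(1 − 0.125) = 8/7.
Single-dose peak C₀ = D/Vd = 60/12 = 5 μg/mL.
Steady-state peak Cmax,ss = C₀·R = 5 × 8/7 ≈ 5.714 μg/mL.
Steady-state trough Cmin,ss = Cmax,ss·f ≈ 5.714 × 0.125 ≈ 0.714 μg/mL.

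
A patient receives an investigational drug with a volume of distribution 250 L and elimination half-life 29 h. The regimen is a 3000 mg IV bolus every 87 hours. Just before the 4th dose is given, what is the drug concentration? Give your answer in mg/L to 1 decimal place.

1.7 mg/L

f = (1/2)^(τ/t½) = (1/2)^(87/29) ≈ 0.1250.
C₀ = D/Vd = 3000/250 ≈ 12.000 mg/L.
Before the 4th dose, 3 doses have been given. Superposition: Cmin = C₀·(f + f² + … + f^3).
≈ 12.000 × (0.1250 + 0.0156 + 0.0020) ≈ 12.000 × 0.1426 ≈ 1.711 mg/L.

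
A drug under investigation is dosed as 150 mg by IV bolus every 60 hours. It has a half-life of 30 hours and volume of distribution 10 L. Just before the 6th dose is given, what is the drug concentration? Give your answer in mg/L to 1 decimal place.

f = (1/2)^(τ/t½) = (1/2)^(60/30) ≈ 0.2500.
C₀ = D/Vd = 150/10 ≈ 15.000 mg/L.
Before the 6th dose, 5 doses have been given. Superposition: Cmin = C₀·(f + f² + … + f^5).
≈ 15.000 × (0.2500 + 0.0625 + 0.0156 + 0.0039 + 0.0010) ≈ 15.000 × 0.3330 ≈ 4.995 mg/L.

5.0 mg/L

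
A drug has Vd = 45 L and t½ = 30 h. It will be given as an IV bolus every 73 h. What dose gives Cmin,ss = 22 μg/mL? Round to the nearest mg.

τ/t½ = 73/30 ≈ 2.4333, so f = (1/2)^(73/30) ≈ 0.185137.
Cmin,ss = (D/Vd)·f/(1−f), so D = Cmin,ss·Vd·(1−f)/f.
D = 22 × 45 × (1−f)/f ≈ 22 × 45 × 4.40141 ≈ 4357.40 mg.

4357 mg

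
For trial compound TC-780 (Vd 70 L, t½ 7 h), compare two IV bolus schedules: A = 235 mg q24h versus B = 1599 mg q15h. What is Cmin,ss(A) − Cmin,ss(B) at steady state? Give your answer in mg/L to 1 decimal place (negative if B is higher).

Regimen A: f = (1/2)^(24/7) ≈ 0.0929; Cmin,ss = (235/70)·f/(1−f) ≈ 0.344 mg/L.
Regimen B: f = (1/2)^(15/7) ≈ 0.2264; Cmin,ss = (1599/70)·f/(1−f) ≈ 6.685 mg/L.
Difference ≈ 0.344 − 6.685 ≈ -6.341 mg/L.

-6.3 mg/L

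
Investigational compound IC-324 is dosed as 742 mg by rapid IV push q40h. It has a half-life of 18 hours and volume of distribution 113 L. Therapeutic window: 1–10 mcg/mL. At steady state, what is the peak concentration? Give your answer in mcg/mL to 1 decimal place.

τ/t½ = 40/18 ≈ 2.2222, so fraction remaining f = (1/2)^(40/18) ≈ 0.2143.
At steady state, accumulation factor R = 1/(1 − e^(−kτ)) ≈ 1.2728.
Single-dose peak C₀ = D/Vd = 742/113 ≈ 6.566 mcg/mL.
Steady-state peak Cmax,ss = C₀·R ≈ 6.566 × 1.2728 ≈ 8.357 mcg/mL.
Peak 8.4 mcg/mL vs MTC 10 mcg/mL: below toxic threshold.

8.4 mcg/mL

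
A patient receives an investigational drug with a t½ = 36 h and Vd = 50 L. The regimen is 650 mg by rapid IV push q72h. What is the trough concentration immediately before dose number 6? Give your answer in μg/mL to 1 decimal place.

f = (1/2)^(τ/t½) = (1/2)^(72/36) ≈ 0.2500.
C₀ = D/Vd = 650/50 ≈ 13.000 μg/mL.
Before the 6th dose, 5 doses have been given. Superposition: Cmin = C₀·(f + f² + … + f^5).
≈ 13.000 × (0.2500 + 0.0625 + 0.0156 + 0.0039 + 0.0010) ≈ 13.000 × 0.3330 ≈ 4.329 μg/mL.

4.3 μg/mL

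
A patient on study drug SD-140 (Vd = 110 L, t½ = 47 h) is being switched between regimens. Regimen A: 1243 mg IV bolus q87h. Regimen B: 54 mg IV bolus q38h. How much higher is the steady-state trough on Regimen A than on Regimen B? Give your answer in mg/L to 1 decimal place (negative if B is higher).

3.7 mg/L

Regimen A: f = (1/2)^(87/47) ≈ 0.2772; Cmin,ss = (1243/110)·f/(1−f) ≈ 4.334 mg/L.
Regimen B: f = (1/2)^(38/47) ≈ 0.5710; Cmin,ss = (54/110)·f/(1−f) ≈ 0.653 mg/L.
Difference ≈ 4.334 − 0.653 ≈ 3.681 mg/L.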